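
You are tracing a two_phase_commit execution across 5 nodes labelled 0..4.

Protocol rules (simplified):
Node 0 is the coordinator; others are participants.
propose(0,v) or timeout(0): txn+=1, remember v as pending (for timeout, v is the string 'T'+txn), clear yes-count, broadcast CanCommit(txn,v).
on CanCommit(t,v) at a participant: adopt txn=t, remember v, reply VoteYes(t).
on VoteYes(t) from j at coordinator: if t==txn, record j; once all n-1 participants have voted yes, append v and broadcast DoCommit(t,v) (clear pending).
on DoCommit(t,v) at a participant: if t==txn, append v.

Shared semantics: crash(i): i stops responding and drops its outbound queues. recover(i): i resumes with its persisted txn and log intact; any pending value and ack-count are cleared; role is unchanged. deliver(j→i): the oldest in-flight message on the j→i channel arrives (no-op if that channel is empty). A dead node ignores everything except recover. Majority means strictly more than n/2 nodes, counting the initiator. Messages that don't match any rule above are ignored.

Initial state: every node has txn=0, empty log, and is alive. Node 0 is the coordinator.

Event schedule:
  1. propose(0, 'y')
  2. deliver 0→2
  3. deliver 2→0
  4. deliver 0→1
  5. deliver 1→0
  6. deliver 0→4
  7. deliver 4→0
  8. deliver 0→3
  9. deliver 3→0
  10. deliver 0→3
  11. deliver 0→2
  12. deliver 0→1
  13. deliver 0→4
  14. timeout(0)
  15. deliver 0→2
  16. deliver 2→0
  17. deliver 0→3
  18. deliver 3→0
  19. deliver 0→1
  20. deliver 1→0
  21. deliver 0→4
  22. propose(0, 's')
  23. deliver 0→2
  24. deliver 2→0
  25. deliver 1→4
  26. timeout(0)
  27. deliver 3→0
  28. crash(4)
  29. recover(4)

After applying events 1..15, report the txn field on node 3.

1. propose(0,'y'):  <0:coor t1 ->
2. deliver 0→2:  <2:part t1 ->
3. deliver 2→0:  nop
4. deliver 0→1:  <1:part t1 ->
5. deliver 1→0:  nop
6. deliver 0→4:  <4:part t1 ->
7. deliver 4→0:  nop
8. deliver 0→3:  <3:part t1 ->
9. deliver 3→0:  <0:coor t1 y>
10. deliver 0→3:  <3:part t1 y>
11. deliver 0→2:  <2:part t1 y>
12. deliver 0→1:  <1:part t1 y>
13. deliver 0→4:  <4:part t1 y>
14. timeout(0):  <0:coor t2 y>
15. deliver 0→2:  <2:part t2 y>

1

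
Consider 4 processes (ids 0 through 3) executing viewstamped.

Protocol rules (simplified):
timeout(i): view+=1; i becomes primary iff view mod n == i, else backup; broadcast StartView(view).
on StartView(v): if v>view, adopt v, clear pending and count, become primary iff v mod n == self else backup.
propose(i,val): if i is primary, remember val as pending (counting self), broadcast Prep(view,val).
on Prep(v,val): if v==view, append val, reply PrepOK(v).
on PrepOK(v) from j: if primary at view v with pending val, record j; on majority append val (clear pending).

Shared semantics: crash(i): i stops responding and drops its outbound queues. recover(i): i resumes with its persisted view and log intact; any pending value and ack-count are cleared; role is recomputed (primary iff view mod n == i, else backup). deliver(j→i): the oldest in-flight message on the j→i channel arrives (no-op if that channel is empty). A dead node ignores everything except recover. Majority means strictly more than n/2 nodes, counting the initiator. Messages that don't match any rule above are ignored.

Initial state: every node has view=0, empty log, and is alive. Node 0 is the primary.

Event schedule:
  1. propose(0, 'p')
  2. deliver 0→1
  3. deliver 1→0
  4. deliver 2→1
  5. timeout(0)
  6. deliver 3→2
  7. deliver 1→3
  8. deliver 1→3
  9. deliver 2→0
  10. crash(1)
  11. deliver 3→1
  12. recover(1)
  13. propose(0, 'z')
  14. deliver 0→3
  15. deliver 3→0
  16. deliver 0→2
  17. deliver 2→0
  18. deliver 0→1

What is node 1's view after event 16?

0

step 1 propose(0,'p'): —
step 2 deliver 0→1: 1={back,v=0,log=p}
step 3 deliver 1→0: —
step 4 deliver 2→1: —
step 5 timeout(0): 0={back,v=1,log=-}
step 6 deliver 3→2: —
step 7 deliver 1→3: —
step 8 deliver 1→3: —
step 9 deliver 2→0: —
step 10 crash(1): 1={✗back,v=0,log=p}
step 11 deliver 3→1: —
step 12 recover(1): 1={back,v=0,log=p}
step 13 propose(0,'z'): —
step 14 deliver 0→3: 3={back,v=0,log=p}
step 15 deliver 3→0: —
step 16 deliver 0→2: 2={back,v=0,log=p}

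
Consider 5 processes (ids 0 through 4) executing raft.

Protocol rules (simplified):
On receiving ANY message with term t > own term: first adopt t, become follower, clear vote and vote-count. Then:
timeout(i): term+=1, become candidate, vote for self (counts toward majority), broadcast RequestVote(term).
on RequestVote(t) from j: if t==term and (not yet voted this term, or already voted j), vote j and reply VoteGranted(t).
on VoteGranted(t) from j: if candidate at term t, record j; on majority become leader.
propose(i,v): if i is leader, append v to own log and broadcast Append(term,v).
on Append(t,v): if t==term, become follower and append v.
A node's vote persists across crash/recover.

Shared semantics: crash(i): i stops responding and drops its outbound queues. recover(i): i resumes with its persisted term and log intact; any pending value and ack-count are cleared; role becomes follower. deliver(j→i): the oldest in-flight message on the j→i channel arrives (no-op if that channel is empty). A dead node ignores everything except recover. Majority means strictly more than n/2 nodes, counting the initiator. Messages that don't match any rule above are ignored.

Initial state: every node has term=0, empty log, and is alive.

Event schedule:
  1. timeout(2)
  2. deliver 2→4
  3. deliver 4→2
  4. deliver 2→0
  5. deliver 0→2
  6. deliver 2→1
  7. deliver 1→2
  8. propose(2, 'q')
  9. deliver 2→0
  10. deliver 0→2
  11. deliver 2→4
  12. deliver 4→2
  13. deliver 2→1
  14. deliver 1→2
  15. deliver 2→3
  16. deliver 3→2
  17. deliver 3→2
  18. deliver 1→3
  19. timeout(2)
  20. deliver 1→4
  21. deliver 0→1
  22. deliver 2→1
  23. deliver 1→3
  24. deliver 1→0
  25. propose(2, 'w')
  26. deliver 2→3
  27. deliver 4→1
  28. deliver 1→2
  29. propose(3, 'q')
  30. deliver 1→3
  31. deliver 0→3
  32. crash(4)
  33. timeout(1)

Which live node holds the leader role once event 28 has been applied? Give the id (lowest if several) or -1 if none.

step 1 timeout(2): 2={cand,t=1,log=-}
step 2 deliver 2→4: 4={foll,t=1,log=-}
step 3 deliver 4→2: —
step 4 deliver 2→0: 0={foll,t=1,log=-}
step 5 deliver 0→2: 2={lead,t=1,log=-}
step 6 deliver 2→1: 1={foll,t=1,log=-}
step 7 deliver 1→2: —
step 8 propose(2,'q'): 2={lead,t=1,log=q}
step 9 deliver 2→0: 0={foll,t=1,log=q}
step 10 deliver 0→2: —
step 11 deliver 2→4: 4={foll,t=1,log=q}
step 12 deliver 4→2: —
step 13 deliver 2→1: 1={foll,t=1,log=q}
step 14 deliver 1→2: —
step 15 deliver 2→3: 3={foll,t=1,log=-}
step 16 deliver 3→2: —
step 17 deliver 3→2: —
step 18 deliver 1→3: —
step 19 timeout(2): 2={cand,t=2,log=q}
step 20 deliver 1→4: —
step 21 deliver 0→1: —
step 22 deliver 2→1: 1={foll,t=2,log=q}
step 23 deliver 1→3: —
step 24 deliver 1→0: —
step 25 propose(2,'w'): —
step 26 deliver 2→3: 3={foll,t=1,log=q}
step 27 deliver 4→1: —
step 28 deliver 1→2: —

-1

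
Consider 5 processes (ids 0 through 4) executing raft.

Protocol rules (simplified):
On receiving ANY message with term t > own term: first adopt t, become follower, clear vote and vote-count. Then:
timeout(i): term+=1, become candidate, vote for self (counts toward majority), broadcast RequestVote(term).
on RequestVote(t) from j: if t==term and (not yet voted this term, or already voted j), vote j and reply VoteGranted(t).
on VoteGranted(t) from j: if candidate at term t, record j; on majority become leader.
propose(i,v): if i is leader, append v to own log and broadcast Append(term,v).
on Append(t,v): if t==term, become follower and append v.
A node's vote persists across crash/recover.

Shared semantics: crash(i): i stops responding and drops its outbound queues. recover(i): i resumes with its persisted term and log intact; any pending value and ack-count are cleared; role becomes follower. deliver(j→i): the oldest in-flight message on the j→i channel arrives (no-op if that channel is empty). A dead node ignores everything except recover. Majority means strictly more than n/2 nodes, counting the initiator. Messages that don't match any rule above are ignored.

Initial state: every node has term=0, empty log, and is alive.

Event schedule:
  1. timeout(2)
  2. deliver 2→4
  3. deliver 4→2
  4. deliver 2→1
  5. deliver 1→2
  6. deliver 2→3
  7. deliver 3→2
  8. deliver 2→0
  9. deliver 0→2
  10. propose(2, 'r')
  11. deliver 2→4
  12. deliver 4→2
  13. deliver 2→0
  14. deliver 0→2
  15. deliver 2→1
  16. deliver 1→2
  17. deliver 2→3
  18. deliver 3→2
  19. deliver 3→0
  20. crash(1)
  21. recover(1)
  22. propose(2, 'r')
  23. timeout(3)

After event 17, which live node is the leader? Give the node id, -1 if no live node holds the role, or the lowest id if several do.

after 1 — timeout(2): n2:cand/t1/[-]
after 2 — deliver 2→4: n4:foll/t1/[-]
after 3 — deliver 4→2: ·
after 4 — deliver 2→1: n1:foll/t1/[-]
after 5 — deliver 1→2: n2:lead/t1/[-]
after 6 — deliver 2→3: n3:foll/t1/[-]
after 7 — deliver 3→2: ·
after 8 — deliver 2→0: n0:foll/t1/[-]
after 9 — deliver 0→2: ·
after 10 — propose(2,'r'): n2:lead/t1/[r]
after 11 — deliver 2→4: n4:foll/t1/[r]
after 12 — deliver 4→2: ·
after 13 — deliver 2→0: n0:foll/t1/[r]
after 14 — deliver 0→2: ·
after 15 — deliver 2→1: n1:foll/t1/[r]
after 16 — deliver 1→2: ·
after 17 — deliver 2→3: n3:foll/t1/[r]

2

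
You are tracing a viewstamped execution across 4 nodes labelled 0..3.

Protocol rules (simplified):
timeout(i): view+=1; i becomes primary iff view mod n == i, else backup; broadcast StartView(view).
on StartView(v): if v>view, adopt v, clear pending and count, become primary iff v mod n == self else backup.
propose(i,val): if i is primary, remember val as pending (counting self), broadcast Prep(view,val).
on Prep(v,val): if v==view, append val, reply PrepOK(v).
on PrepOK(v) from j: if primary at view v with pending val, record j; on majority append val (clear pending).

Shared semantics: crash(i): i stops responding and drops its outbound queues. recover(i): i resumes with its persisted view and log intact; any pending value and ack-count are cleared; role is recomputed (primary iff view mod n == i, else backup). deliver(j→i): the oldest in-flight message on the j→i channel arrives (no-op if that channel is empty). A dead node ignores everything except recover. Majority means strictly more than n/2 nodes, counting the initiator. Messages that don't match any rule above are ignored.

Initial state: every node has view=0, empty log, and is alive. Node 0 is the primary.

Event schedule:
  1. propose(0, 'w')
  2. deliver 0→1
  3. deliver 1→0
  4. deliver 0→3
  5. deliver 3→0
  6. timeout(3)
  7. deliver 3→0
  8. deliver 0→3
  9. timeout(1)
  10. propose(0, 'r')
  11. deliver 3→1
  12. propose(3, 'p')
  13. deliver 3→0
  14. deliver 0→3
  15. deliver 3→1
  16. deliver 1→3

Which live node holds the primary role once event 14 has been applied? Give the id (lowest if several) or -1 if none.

1

e1 propose(0,'w'): ·
e2 deliver 0→1: 1[back,v=0,w]
e3 deliver 1→0: ·
e4 deliver 0→3: 3[back,v=0,w]
e5 deliver 3→0: 0[prim,v=0,w]
e6 timeout(3): 3[back,v=1,w]
e7 deliver 3→0: 0[back,v=1,w]
e8 deliver 0→3: ·
e9 timeout(1): 1[prim,v=1,w]
e10 propose(0,'r'): ·
e11 deliver 3→1: ·
e12 propose(3,'p'): ·
e13 deliver 3→0: ·
e14 deliver 0→3: ·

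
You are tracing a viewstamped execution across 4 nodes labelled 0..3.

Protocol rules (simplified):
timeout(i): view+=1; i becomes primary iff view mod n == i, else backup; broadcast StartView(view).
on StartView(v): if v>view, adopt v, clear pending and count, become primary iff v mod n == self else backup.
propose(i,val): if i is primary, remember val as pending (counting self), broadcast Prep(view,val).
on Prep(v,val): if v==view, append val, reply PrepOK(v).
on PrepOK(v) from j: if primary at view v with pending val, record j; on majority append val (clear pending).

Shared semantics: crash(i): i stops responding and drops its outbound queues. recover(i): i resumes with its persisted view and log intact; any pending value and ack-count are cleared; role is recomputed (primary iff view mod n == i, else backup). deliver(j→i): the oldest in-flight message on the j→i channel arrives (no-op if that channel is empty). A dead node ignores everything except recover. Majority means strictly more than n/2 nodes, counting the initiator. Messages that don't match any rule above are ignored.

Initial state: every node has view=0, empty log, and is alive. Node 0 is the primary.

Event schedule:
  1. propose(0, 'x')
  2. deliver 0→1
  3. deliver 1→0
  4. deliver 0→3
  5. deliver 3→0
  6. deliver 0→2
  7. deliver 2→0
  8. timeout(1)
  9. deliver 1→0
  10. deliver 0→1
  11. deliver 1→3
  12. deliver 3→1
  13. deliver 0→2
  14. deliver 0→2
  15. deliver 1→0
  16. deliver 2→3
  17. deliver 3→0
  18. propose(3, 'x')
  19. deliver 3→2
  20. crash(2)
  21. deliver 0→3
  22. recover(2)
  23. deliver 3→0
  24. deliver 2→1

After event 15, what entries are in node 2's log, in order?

[1] propose(0,'x') → ∅
[2] deliver 0→1 → N1(back v0 [x])
[3] deliver 1→0 → ∅
[4] deliver 0→3 → N3(back v0 [x])
[5] deliver 3→0 → N0(prim v0 [x])
[6] deliver 0→2 → N2(back v0 [x])
[7] deliver 2→0 → ∅
[8] timeout(1) → N1(prim v1 [x])
[9] deliver 1→0 → N0(back v1 [x])
[10] deliver 0→1 → ∅
[11] deliver 1→3 → N3(back v1 [x])
[12] deliver 3→1 → ∅
[13] deliver 0→2 → ∅
[14] deliver 0→2 → ∅
[15] deliver 1→0 → ∅

x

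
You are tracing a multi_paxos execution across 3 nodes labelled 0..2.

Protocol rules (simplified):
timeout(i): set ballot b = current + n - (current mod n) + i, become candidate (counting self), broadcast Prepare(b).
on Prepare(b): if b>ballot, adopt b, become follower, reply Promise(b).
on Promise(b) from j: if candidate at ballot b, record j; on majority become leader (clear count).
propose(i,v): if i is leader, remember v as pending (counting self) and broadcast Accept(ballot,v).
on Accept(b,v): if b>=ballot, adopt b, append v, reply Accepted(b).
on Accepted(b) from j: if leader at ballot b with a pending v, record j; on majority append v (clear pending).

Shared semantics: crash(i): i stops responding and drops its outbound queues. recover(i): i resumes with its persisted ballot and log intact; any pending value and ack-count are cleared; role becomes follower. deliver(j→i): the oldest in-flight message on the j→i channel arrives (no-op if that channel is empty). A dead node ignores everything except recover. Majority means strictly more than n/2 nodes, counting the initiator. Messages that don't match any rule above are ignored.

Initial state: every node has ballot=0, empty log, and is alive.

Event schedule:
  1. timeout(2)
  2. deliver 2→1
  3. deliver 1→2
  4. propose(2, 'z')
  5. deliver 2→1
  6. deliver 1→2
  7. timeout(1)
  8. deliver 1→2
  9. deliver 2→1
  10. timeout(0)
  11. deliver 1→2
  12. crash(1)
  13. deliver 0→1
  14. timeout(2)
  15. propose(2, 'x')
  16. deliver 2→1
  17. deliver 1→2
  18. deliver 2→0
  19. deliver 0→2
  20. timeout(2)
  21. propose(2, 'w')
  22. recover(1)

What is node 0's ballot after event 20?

1. timeout(2):  <2:cand b5 ->
2. deliver 2→1:  <1:foll b5 ->
3. deliver 1→2:  <2:lead b5 ->
4. propose(2,'z'):  nop
5. deliver 2→1:  <1:foll b5 z>
6. deliver 1→2:  <2:lead b5 z>
7. timeout(1):  <1:cand b7 z>
8. deliver 1→2:  <2:foll b7 z>
9. deliver 2→1:  <1:lead b7 z>
10. timeout(0):  <0:cand b3 ->
11. deliver 1→2:  nop
12. crash(1):  <1:✗lead b7 z>
13. deliver 0→1:  nop
14. timeout(2):  <2:cand b11 z>
15. propose(2,'x'):  nop
16. deliver 2→1:  nop
17. deliver 1→2:  nop
18. deliver 2→0:  <0:foll b5 ->
19. deliver 0→2:  nop
20. timeout(2):  <2:cand b14 z>

5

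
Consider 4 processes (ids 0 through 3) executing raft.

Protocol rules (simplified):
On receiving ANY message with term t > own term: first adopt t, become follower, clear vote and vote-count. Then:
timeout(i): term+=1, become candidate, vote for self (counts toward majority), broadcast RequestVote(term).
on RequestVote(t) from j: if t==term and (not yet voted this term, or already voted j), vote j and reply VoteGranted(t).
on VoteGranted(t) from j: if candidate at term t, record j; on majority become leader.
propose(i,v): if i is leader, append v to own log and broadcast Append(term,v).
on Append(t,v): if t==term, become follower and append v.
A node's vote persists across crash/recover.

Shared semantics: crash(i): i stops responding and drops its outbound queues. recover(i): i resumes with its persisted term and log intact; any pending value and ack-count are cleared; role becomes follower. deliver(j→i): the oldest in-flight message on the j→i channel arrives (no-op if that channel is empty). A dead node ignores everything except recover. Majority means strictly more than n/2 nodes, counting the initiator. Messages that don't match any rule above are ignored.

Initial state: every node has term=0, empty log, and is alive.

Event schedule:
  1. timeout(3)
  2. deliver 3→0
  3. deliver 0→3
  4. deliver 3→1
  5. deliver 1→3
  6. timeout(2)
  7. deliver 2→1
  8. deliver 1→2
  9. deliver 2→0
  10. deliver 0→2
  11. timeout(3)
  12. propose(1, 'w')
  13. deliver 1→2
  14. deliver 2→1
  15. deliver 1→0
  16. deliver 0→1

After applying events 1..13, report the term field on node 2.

step 1 timeout(3): 3={cand,t=1,log=-}
step 2 deliver 3→0: 0={foll,t=1,log=-}
step 3 deliver 0→3: —
step 4 deliver 3→1: 1={foll,t=1,log=-}
step 5 deliver 1→3: 3={lead,t=1,log=-}
step 6 timeout(2): 2={cand,t=1,log=-}
step 7 deliver 2→1: —
step 8 deliver 1→2: —
step 9 deliver 2→0: —
step 10 deliver 0→2: —
step 11 timeout(3): 3={cand,t=2,log=-}
step 12 propose(1,'w'): —
step 13 deliver 1→2: —

1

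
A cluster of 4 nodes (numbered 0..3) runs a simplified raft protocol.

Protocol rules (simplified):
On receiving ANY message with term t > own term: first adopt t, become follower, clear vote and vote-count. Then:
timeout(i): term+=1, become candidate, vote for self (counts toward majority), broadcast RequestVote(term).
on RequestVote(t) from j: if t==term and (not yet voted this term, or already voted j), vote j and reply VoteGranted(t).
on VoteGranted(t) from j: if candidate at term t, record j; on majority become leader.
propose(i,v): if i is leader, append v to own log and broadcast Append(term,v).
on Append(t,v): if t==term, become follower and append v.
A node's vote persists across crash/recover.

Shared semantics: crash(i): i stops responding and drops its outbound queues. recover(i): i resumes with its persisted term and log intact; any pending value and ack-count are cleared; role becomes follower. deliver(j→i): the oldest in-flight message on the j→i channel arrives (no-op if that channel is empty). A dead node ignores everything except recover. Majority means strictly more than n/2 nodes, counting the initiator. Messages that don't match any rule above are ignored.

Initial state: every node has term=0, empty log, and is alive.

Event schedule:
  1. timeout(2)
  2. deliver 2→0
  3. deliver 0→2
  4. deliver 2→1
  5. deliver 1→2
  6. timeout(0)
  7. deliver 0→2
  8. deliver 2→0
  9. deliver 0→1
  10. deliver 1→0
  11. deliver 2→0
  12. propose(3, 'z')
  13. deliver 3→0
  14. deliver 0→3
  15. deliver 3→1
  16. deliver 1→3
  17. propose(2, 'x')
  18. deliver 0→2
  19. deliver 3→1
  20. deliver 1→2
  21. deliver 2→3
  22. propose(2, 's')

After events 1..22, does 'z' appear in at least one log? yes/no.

no

e1 timeout(2): 2[cand,t=1,-]
e2 deliver 2→0: 0[foll,t=1,-]
e3 deliver 0→2: ·
e4 deliver 2→1: 1[foll,t=1,-]
e5 deliver 1→2: 2[lead,t=1,-]
e6 timeout(0): 0[cand,t=2,-]
e7 deliver 0→2: 2[foll,t=2,-]
e8 deliver 2→0: ·
e9 deliver 0→1: 1[foll,t=2,-]
e10 deliver 1→0: 0[lead,t=2,-]
e11 deliver 2→0: ·
e12 propose(3,'z'): ·
e13 deliver 3→0: ·
e14 deliver 0→3: 3[foll,t=2,-]
e15 deliver 3→1: ·
e16 deliver 1→3: ·
e17 propose(2,'x'): ·
e18 deliver 0→2: ·
e19 deliver 3→1: ·
e20 deliver 1→2: ·
e21 deliver 2→3: ·
e22 propose(2,'s'): ·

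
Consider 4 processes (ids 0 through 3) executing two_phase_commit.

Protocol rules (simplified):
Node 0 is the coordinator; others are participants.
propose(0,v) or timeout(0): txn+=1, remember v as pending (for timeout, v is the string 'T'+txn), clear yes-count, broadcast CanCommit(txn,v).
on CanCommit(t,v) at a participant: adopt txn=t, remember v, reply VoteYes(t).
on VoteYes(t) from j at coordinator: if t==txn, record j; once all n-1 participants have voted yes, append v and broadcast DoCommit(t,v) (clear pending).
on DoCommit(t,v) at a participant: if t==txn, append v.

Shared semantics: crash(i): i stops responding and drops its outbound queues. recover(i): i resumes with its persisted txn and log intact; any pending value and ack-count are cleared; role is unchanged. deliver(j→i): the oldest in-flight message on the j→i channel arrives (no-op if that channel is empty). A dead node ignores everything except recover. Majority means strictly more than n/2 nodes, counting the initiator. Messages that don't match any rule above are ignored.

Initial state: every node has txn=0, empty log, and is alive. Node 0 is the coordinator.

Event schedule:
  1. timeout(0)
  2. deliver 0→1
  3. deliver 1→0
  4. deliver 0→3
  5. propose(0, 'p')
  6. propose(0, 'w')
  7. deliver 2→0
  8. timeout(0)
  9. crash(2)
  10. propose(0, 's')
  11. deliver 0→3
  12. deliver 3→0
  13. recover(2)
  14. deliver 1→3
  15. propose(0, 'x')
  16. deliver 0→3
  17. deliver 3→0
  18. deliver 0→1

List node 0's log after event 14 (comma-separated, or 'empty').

step 1 timeout(0): 0={coor,t=1,log=-}
step 2 deliver 0→1: 1={part,t=1,log=-}
step 3 deliver 1→0: —
step 4 deliver 0→3: 3={part,t=1,log=-}
step 5 propose(0,'p'): 0={coor,t=2,log=-}
step 6 propose(0,'w'): 0={coor,t=3,log=-}
step 7 deliver 2→0: —
step 8 timeout(0): 0={coor,t=4,log=-}
step 9 crash(2): 2={✗part,t=0,log=-}
step 10 propose(0,'s'): 0={coor,t=5,log=-}
step 11 deliver 0→3: 3={part,t=2,log=-}
step 12 deliver 3→0: —
step 13 recover(2): 2={part,t=0,log=-}
step 14 deliver 1→3: —

empty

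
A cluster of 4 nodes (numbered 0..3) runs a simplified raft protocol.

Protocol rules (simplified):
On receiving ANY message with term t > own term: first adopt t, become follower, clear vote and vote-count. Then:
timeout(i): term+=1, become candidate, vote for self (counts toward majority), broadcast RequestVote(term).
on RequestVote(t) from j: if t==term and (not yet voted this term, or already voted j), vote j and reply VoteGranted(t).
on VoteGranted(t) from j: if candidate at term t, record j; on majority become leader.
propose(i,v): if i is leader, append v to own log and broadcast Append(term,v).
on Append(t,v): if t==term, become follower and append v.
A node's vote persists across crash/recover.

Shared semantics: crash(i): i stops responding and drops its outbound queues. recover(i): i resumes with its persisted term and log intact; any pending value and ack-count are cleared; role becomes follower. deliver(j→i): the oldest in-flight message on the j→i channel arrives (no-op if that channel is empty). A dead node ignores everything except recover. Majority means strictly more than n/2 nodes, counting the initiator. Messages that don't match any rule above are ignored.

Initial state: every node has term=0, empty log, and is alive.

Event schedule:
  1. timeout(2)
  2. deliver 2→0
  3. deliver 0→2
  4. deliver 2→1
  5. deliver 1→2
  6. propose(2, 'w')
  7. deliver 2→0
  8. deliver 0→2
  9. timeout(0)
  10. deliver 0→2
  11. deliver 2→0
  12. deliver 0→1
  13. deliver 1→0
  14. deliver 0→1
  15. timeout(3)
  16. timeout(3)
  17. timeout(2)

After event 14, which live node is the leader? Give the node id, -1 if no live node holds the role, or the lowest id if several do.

0

step 1 timeout(2): 2={cand,t=1,log=-}
step 2 deliver 2→0: 0={foll,t=1,log=-}
step 3 deliver 0→2: —
step 4 deliver 2→1: 1={foll,t=1,log=-}
step 5 deliver 1→2: 2={lead,t=1,log=-}
step 6 propose(2,'w'): 2={lead,t=1,log=w}
step 7 deliver 2→0: 0={foll,t=1,log=w}
step 8 deliver 0→2: —
step 9 timeout(0): 0={cand,t=2,log=w}
step 10 deliver 0→2: 2={foll,t=2,log=w}
step 11 deliver 2→0: —
step 12 deliver 0→1: 1={foll,t=2,log=-}
step 13 deliver 1→0: 0={lead,t=2,log=w}
step 14 deliver 0→1: —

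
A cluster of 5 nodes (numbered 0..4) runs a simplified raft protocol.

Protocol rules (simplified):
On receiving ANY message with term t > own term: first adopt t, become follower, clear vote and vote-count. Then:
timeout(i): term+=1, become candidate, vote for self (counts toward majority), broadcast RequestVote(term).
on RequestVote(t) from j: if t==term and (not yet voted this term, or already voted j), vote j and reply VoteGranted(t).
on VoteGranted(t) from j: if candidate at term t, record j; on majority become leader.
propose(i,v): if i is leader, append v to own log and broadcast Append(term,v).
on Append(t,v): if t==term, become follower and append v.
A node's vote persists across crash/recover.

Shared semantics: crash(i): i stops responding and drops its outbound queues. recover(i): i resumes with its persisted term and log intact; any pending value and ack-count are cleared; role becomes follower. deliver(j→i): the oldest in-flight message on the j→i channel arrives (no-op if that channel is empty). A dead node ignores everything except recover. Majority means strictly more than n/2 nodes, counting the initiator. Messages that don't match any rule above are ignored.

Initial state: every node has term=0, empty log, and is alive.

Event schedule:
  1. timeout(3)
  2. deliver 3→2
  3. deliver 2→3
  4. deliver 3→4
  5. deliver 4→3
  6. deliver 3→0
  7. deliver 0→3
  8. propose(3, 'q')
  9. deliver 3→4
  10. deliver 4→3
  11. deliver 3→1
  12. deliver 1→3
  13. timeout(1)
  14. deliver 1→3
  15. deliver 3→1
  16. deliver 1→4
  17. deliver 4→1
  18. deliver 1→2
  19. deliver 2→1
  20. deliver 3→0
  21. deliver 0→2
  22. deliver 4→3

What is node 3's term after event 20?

2

e1 timeout(3): 3[cand,t=1,-]
e2 deliver 3→2: 2[foll,t=1,-]
e3 deliver 2→3: ·
e4 deliver 3→4: 4[foll,t=1,-]
e5 deliver 4→3: 3[lead,t=1,-]
e6 deliver 3→0: 0[foll,t=1,-]
e7 deliver 0→3: ·
e8 propose(3,'q'): 3[lead,t=1,q]
e9 deliver 3→4: 4[foll,t=1,q]
e10 deliver 4→3: ·
e11 deliver 3→1: 1[foll,t=1,-]
e12 deliver 1→3: ·
e13 timeout(1): 1[cand,t=2,-]
e14 deliver 1→3: 3[foll,t=2,q]
e15 deliver 3→1: ·
e16 deliver 1→4: 4[foll,t=2,q]
e17 deliver 4→1: ·
e18 deliver 1→2: 2[foll,t=2,-]
e19 deliver 2→1: 1[lead,t=2,-]
e20 deliver 3→0: 0[foll,t=1,q]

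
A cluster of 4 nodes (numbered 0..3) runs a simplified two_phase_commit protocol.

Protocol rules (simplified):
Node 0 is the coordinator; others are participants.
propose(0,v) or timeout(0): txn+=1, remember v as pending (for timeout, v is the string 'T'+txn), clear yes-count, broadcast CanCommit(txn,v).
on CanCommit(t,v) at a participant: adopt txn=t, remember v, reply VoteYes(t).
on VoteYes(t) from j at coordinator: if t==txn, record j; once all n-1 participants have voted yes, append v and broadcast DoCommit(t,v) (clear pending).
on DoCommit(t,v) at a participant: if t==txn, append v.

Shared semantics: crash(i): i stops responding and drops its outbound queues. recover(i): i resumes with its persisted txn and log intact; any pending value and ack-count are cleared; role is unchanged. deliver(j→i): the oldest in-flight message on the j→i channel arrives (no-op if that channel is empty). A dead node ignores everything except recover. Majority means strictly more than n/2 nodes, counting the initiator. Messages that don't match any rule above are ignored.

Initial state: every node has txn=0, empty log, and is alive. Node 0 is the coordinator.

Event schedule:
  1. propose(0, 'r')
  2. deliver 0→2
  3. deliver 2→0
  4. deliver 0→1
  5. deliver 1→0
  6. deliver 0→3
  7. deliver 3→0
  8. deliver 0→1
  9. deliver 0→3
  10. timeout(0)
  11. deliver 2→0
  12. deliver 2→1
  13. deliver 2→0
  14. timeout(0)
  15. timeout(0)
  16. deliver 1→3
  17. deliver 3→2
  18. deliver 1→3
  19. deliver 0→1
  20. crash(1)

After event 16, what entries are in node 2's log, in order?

empty

after 1 — propose(0,'r'): n0:coor/t1/[-]
after 2 — deliver 0→2: n2:part/t1/[-]
after 3 — deliver 2→0: ·
after 4 — deliver 0→1: n1:part/t1/[-]
after 5 — deliver 1→0: ·
after 6 — deliver 0→3: n3:part/t1/[-]
after 7 — deliver 3→0: n0:coor/t1/[r]
after 8 — deliver 0→1: n1:part/t1/[r]
after 9 — deliver 0→3: n3:part/t1/[r]
after 10 — timeout(0): n0:coor/t2/[r]
after 11 — deliver 2→0: ·
after 12 — deliver 2→1: ·
after 13 — deliver 2→0: ·
after 14 — timeout(0): n0:coor/t3/[r]
after 15 — timeout(0): n0:coor/t4/[r]
after 16 — deliver 1→3: ·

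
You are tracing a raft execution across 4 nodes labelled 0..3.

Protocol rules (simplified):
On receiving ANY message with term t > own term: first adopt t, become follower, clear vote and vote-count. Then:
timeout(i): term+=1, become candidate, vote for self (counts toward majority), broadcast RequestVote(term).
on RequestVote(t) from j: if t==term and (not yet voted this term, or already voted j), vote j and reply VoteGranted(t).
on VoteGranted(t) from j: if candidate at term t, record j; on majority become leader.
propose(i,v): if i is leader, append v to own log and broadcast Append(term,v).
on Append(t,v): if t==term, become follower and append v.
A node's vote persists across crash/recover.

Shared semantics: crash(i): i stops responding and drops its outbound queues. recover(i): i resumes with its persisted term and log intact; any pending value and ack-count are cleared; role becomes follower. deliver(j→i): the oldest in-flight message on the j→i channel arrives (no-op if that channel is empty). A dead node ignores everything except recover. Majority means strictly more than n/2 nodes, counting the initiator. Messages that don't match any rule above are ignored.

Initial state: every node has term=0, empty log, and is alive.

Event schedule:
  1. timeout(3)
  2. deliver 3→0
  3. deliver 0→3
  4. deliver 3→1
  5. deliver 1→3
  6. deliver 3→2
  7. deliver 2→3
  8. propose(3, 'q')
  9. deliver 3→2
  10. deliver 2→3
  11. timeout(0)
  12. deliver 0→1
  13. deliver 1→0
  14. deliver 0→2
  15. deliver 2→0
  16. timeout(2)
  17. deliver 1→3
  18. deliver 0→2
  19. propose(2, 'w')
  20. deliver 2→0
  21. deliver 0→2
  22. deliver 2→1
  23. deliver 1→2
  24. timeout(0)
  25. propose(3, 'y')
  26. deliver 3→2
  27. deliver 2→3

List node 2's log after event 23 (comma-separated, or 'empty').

q

[1] timeout(3) → N3(cand t1 [-])
[2] deliver 3→0 → N0(foll t1 [-])
[3] deliver 0→3 → ∅
[4] deliver 3→1 → N1(foll t1 [-])
[5] deliver 1→3 → N3(lead t1 [-])
[6] deliver 3→2 → N2(foll t1 [-])
[7] deliver 2→3 → ∅
[8] propose(3,'q') → N3(lead t1 [q])
[9] deliver 3→2 → N2(foll t1 [q])
[10] deliver 2→3 → ∅
[11] timeout(0) → N0(cand t2 [-])
[12] deliver 0→1 → N1(foll t2 [-])
[13] deliver 1→0 → ∅
[14] deliver 0→2 → N2(foll t2 [q])
[15] deliver 2→0 → N0(lead t2 [-])
[16] timeout(2) → N2(cand t3 [q])
[17] deliver 1→3 → ∅
[18] deliver 0→2 → ∅
[19] propose(2,'w') → ∅
[20] deliver 2→0 → N0(foll t3 [-])
[21] deliver 0→2 → ∅
[22] deliver 2→1 → N1(foll t3 [-])
[23] deliver 1→2 → N2(lead t3 [q])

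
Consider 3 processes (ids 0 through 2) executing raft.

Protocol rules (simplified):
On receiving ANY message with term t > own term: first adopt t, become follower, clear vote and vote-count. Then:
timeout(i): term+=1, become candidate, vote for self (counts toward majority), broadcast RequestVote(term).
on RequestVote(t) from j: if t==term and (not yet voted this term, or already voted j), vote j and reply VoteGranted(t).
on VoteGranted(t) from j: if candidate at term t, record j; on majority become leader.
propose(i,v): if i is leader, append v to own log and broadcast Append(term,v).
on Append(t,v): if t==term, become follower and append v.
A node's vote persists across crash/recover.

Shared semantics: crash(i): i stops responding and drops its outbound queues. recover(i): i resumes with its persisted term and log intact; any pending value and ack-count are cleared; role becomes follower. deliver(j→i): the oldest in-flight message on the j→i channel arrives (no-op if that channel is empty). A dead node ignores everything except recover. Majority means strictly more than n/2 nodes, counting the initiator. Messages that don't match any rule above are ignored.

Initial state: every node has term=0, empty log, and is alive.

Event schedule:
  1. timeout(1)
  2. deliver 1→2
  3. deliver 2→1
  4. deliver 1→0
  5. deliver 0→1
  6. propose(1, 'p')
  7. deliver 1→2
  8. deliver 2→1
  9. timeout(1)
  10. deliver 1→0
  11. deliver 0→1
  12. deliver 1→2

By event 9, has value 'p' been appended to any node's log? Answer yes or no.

yes

after 1 — timeout(1): n1:cand/t1/[-]
after 2 — deliver 1→2: n2:foll/t1/[-]
after 3 — deliver 2→1: n1:lead/t1/[-]
after 4 — deliver 1→0: n0:foll/t1/[-]
after 5 — deliver 0→1: ·
after 6 — propose(1,'p'): n1:lead/t1/[p]
after 7 — deliver 1→2: n2:foll/t1/[p]
after 8 — deliver 2→1: ·
after 9 — timeout(1): n1:cand/t2/[p]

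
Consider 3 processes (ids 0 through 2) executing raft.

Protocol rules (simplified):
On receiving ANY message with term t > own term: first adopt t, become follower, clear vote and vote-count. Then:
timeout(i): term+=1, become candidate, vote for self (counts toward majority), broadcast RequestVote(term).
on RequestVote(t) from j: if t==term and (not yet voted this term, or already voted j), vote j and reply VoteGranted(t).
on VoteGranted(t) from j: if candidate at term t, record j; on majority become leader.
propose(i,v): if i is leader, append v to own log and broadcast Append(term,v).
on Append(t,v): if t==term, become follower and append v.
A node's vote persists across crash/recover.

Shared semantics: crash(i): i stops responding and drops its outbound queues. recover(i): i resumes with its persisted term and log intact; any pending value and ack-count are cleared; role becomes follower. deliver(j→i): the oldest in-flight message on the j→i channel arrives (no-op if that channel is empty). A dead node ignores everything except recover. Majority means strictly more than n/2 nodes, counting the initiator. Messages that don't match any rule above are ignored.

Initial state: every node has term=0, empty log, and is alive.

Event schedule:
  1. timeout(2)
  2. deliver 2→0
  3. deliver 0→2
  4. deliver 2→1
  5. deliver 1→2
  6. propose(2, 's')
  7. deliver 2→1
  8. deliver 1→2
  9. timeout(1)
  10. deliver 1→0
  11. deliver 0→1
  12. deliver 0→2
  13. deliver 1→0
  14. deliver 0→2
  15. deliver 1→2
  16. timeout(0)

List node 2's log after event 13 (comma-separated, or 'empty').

[1] timeout(2) → N2(cand t1 [-])
[2] deliver 2→0 → N0(foll t1 [-])
[3] deliver 0→2 → N2(lead t1 [-])
[4] deliver 2→1 → N1(foll t1 [-])
[5] deliver 1→2 → ∅
[6] propose(2,'s') → N2(lead t1 [s])
[7] deliver 2→1 → N1(foll t1 [s])
[8] deliver 1→2 → ∅
[9] timeout(1) → N1(cand t2 [s])
[10] deliver 1→0 → N0(foll t2 [-])
[11] deliver 0→1 → N1(lead t2 [s])
[12] deliver 0→2 → ∅
[13] deliver 1→0 → ∅

s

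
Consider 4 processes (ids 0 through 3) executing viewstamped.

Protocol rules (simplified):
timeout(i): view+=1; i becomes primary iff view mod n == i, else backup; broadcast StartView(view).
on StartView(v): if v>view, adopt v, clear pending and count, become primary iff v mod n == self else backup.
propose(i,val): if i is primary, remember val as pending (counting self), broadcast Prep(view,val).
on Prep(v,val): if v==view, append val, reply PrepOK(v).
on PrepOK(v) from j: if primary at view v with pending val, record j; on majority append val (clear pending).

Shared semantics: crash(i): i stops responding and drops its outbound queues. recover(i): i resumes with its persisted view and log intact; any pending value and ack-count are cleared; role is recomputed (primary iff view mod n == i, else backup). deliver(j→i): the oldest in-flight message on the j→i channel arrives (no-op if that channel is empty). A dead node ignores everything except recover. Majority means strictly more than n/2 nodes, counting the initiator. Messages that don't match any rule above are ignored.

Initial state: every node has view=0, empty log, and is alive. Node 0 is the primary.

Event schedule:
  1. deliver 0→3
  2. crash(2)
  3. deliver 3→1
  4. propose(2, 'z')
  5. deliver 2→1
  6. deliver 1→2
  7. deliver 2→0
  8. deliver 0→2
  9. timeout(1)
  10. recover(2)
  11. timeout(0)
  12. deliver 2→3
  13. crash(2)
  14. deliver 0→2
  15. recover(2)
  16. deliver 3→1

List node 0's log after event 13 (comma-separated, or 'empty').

empty

[1] deliver 0→3 → ∅
[2] crash(2) → N2(✗back v0 [-])
[3] deliver 3→1 → ∅
[4] propose(2,'z') → ∅
[5] deliver 2→1 → ∅
[6] deliver 1→2 → ∅
[7] deliver 2→0 → ∅
[8] deliver 0→2 → ∅
[9] timeout(1) → N1(prim v1 [-])
[10] recover(2) → N2(back v0 [-])
[11] timeout(0) → N0(back v1 [-])
[12] deliver 2→3 → ∅
[13] crash(2) → N2(✗back v0 [-])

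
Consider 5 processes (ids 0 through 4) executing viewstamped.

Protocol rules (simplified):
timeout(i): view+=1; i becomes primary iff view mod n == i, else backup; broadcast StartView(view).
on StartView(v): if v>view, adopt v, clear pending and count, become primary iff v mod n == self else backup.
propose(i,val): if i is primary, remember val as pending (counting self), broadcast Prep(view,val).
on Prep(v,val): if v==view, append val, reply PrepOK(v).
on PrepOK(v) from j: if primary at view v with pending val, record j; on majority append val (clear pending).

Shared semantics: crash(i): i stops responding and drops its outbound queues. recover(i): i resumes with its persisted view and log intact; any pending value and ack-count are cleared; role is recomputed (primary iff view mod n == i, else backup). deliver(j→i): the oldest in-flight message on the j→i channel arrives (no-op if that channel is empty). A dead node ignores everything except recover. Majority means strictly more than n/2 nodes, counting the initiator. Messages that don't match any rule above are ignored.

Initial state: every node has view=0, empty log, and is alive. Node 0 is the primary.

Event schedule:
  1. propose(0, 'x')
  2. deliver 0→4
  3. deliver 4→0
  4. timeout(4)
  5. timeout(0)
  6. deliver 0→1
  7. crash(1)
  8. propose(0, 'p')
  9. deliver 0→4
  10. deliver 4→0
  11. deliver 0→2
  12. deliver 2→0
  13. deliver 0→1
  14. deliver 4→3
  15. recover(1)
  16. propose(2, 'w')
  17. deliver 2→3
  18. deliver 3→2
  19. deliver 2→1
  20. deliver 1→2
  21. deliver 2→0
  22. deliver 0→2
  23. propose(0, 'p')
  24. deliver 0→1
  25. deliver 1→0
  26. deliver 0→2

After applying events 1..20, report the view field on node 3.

1

1. propose(0,'x'):  nop
2. deliver 0→4:  <4:back v0 x>
3. deliver 4→0:  nop
4. timeout(4):  <4:back v1 x>
5. timeout(0):  <0:back v1 ->
6. deliver 0→1:  <1:back v0 x>
7. crash(1):  <1:✗back v0 x>
8. propose(0,'p'):  nop
9. deliver 0→4:  nop
10. deliver 4→0:  nop
11. deliver 0→2:  <2:back v0 x>
12. deliver 2→0:  nop
13. deliver 0→1:  nop
14. deliver 4→3:  <3:back v1 ->
15. recover(1):  <1:back v0 x>
16. propose(2,'w'):  nop
17. deliver 2→3:  nop
18. deliver 3→2:  nop
19. deliver 2→1:  nop
20. deliver 1→2:  nop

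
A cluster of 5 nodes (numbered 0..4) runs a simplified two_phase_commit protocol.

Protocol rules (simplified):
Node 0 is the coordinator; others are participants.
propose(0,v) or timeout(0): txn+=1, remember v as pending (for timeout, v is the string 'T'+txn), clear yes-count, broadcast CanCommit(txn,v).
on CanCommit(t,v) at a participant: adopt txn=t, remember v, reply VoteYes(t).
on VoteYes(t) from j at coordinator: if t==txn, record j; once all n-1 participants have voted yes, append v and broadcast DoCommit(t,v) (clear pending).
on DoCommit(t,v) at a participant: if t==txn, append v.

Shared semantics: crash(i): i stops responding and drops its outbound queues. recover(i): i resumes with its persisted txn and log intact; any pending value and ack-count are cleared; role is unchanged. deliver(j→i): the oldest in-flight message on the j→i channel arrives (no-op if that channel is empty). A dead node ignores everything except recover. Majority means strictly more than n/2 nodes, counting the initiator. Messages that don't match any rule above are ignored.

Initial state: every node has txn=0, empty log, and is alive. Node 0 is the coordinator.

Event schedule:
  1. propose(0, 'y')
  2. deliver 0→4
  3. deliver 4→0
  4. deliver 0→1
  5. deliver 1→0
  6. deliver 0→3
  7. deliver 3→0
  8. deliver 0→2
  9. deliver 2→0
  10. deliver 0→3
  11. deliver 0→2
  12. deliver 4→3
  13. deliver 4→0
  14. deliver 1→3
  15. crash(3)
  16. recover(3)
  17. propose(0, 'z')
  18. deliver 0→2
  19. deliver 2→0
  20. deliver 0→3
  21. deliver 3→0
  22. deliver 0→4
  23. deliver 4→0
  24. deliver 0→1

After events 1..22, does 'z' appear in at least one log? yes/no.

1. propose(0,'y'):  <0:coor t1 ->
2. deliver 0→4:  <4:part t1 ->
3. deliver 4→0:  nop
4. deliver 0→1:  <1:part t1 ->
5. deliver 1→0:  nop
6. deliver 0→3:  <3:part t1 ->
7. deliver 3→0:  nop
8. deliver 0→2:  <2:part t1 ->
9. deliver 2→0:  <0:coor t1 y>
10. deliver 0→3:  <3:part t1 y>
11. deliver 0→2:  <2:part t1 y>
12. deliver 4→3:  nop
13. deliver 4→0:  nop
14. deliver 1→3:  nop
15. crash(3):  <3:✗part t1 y>
16. recover(3):  <3:part t1 y>
17. propose(0,'z'):  <0:coor t2 y>
18. deliver 0→2:  <2:part t2 y>
19. deliver 2→0:  nop
20. deliver 0→3:  <3:part t2 y>
21. deliver 3→0:  nop
22. deliver 0→4:  <4:part t1 y>

no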